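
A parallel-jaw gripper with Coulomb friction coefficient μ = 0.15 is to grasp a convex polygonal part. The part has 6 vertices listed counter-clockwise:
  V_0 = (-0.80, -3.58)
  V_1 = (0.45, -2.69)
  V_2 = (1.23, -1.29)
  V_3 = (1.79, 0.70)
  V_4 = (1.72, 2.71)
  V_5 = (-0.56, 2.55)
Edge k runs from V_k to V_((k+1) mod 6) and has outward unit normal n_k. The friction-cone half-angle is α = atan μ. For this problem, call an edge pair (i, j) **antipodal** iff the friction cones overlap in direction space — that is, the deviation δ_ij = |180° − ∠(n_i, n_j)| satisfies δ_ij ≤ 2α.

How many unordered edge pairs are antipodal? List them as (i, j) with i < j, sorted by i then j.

count = 2; pairs: (2,5), (3,5)

α = atan 0.15 = 8.53°;  2α = 17.06°
n_0 = (+0.5800, -0.8146)
n_1 = (+0.8736, -0.4867)
n_2 = (+0.9626, -0.2709)
n_3 = (+0.9994, +0.0348)
n_4 = (-0.0700, +0.9975)
n_5 = (-0.9992, +0.0391)
  (0,1): δ = 154.57°  ·
  (0,2): δ = 141.17°  ·
  (0,3): δ = 123.46°  ·
  (0,4): δ = 31.44°  ·
  (0,5): δ = 52.31°  ·
  (1,2): δ = 166.59°  ·
  (1,3): δ = 148.88°  ·
  (1,4): δ = 56.86°  ·
  (1,5): δ = 26.88°  ·
  (2,3): δ = 162.29°  ·
  (2,4): δ = 70.27°  ·
  (2,5): δ = 13.47°  ✓
  (3,4): δ = 87.98°  ·
  (3,5): δ = 4.24°  ✓
  (4,5): δ = 96.26°  ·
antipodal pairs: 2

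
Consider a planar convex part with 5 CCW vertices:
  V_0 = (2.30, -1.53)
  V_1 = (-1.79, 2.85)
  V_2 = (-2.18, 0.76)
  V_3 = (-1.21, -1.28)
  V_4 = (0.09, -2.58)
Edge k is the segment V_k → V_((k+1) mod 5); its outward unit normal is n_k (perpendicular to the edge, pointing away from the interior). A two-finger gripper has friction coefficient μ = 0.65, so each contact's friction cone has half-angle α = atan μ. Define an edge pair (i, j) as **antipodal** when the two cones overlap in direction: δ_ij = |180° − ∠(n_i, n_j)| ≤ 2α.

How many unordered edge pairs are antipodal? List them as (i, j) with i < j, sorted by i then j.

α = atan 0.65 = 33.02°;  2α = 66.05°
n_0 = (+0.7309, +0.6825)
n_1 = (-0.9830, +0.1834)
n_2 = (-0.9031, -0.4294)
n_3 = (-0.7071, -0.7071)
n_4 = (+0.4291, -0.9032)
  (0,1): δ = 53.61°  ✓
  (0,2): δ = 17.61°  ✓
  (0,3): δ = 1.96°  ✓
  (0,4): δ = 72.37°  ·
  (1,2): δ = 144.00°  ·
  (1,3): δ = 124.43°  ·
  (1,4): δ = 54.02°  ✓
  (2,3): δ = 160.43°  ·
  (2,4): δ = 90.02°  ·
  (3,4): δ = 109.59°  ·
antipodal pairs: 4

count = 4; pairs: (0,1), (0,2), (0,3), (1,4)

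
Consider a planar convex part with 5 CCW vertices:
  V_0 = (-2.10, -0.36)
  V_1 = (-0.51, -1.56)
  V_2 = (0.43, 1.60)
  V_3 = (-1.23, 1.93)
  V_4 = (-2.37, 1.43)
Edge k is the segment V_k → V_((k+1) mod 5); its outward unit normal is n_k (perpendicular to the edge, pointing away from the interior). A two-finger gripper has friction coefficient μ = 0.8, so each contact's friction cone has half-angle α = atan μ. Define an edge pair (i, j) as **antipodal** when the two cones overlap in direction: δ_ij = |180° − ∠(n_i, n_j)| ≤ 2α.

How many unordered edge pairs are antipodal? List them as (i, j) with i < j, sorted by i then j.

α = atan 0.8 = 38.66°;  2α = 77.32°
n_0 = (-0.6024, -0.7982)
n_1 = (+0.9585, -0.2851)
n_2 = (+0.1950, +0.9808)
n_3 = (-0.4017, +0.9158)
n_4 = (-0.9888, -0.1492)
  (0,1): δ = 69.52°  ✓
  (0,2): δ = 25.80°  ✓
  (0,3): δ = 60.72°  ✓
  (0,4): δ = 135.62°  ·
  (1,2): δ = 84.68°  ·
  (1,3): δ = 49.75°  ✓
  (1,4): δ = 25.14°  ✓
  (2,3): δ = 145.07°  ·
  (2,4): δ = 70.18°  ✓
  (3,4): δ = 105.10°  ·
antipodal pairs: 6

count = 6; pairs: (0,1), (0,2), (0,3), (1,3), (1,4), (2,4)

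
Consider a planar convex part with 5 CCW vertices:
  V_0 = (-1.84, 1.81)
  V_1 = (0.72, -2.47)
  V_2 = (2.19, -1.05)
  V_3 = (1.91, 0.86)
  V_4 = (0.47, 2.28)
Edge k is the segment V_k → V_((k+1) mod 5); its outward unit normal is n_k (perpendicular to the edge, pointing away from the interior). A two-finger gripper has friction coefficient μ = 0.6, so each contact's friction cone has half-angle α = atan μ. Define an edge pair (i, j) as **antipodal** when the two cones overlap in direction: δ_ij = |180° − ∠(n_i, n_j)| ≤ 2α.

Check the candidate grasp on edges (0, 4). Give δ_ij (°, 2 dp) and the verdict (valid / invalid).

δ = 70.62°, invalid

α = atan 0.6 = 30.96°;  2α = 61.93°
edge 0: e_0 = (+2.56, -4.28);  n_0 = (-0.8582, -0.5133)
edge 4: e_4 = (-2.31, -0.47);  n_4 = (-0.1994, +0.9799)
∠(n_0, n_4) = 109.38°
δ = |180° − 109.38°| = 70.62°
70.62° > 2α = 61.93°  →  invalid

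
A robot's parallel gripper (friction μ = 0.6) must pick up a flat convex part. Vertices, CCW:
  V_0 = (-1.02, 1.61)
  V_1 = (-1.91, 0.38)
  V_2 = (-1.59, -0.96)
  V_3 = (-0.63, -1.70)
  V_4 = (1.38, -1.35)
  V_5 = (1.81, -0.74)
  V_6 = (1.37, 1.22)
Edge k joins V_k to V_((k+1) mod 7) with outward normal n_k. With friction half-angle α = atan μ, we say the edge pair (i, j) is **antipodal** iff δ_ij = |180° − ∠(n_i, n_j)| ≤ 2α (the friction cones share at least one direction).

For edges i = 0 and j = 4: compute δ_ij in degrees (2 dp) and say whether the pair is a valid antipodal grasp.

α = atan 0.6 = 30.96°;  2α = 61.93°
edge 0: e_0 = (-0.89, -1.23);  n_0 = (-0.8102, +0.5862)
edge 4: e_4 = (+0.43, +0.61);  n_4 = (+0.8173, -0.5762)
∠(n_0, n_4) = 179.29°
δ = |180° − 179.29°| = 0.71°
0.71° ≤ 2α = 61.93°  →  valid

δ = 0.71°, valid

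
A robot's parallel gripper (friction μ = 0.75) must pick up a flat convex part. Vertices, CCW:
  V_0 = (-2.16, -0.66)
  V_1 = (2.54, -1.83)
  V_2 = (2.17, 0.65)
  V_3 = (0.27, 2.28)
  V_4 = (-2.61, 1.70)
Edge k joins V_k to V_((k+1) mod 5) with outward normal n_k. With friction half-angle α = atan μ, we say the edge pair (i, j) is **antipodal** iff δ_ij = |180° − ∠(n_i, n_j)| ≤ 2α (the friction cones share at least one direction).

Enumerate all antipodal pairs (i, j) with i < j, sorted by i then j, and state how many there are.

α = atan 0.75 = 36.87°;  2α = 73.74°
n_0 = (-0.2416, -0.9704)
n_1 = (+0.9891, +0.1476)
n_2 = (+0.6511, +0.7590)
n_3 = (-0.1974, +0.9803)
n_4 = (-0.9823, -0.1873)
  (0,1): δ = 67.54°  ✓
  (0,2): δ = 26.65°  ✓
  (0,3): δ = 25.37°  ✓
  (0,4): δ = 114.77°  ·
  (1,2): δ = 139.11°  ·
  (1,3): δ = 87.10°  ·
  (1,4): δ = 2.31°  ✓
  (2,3): δ = 127.99°  ·
  (2,4): δ = 38.58°  ✓
  (3,4): δ = 90.59°  ·
antipodal pairs: 5

count = 5; pairs: (0,1), (0,2), (0,3), (1,4), (2,4)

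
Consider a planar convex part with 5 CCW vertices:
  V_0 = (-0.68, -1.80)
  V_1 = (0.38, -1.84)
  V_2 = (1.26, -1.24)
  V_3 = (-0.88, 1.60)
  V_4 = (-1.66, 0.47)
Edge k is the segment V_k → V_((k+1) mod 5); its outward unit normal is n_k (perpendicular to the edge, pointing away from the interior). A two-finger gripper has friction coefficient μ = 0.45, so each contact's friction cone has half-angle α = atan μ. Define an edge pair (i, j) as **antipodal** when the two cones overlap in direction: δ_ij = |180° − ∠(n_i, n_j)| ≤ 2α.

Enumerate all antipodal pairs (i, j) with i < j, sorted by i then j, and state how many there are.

count = 2; pairs: (1,3), (2,4)

α = atan 0.45 = 24.23°;  2α = 48.46°
n_0 = (-0.0377, -0.9993)
n_1 = (+0.5633, -0.8262)
n_2 = (+0.7986, +0.6018)
n_3 = (-0.8230, +0.5681)
n_4 = (-0.9181, -0.3964)
  (0,1): δ = 143.55°  ·
  (0,2): δ = 50.84°  ·
  (0,3): δ = 57.55°  ·
  (0,4): δ = 115.51°  ·
  (1,2): δ = 87.29°  ·
  (1,3): δ = 21.10°  ✓
  (1,4): δ = 79.06°  ·
  (2,3): δ = 71.61°  ·
  (2,4): δ = 13.65°  ✓
  (3,4): δ = 122.03°  ·
antipodal pairs: 2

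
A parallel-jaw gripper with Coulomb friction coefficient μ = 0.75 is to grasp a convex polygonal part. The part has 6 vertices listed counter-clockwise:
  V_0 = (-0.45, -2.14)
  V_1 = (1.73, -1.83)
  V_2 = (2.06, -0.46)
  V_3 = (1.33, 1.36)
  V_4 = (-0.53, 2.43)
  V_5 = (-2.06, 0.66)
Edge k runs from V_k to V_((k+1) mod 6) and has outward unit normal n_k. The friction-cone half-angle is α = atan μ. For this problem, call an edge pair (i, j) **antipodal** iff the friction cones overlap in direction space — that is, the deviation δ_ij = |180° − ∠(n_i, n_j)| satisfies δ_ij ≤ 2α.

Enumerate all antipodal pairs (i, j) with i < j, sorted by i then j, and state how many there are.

count = 7; pairs: (0,3), (0,4), (1,4), (1,5), (2,4), (2,5), (3,5)

α = atan 0.75 = 36.87°;  2α = 73.74°
n_0 = (+0.1408, -0.9900)
n_1 = (+0.9722, -0.2342)
n_2 = (+0.9281, +0.3723)
n_3 = (+0.4986, +0.8668)
n_4 = (-0.7565, +0.6540)
n_5 = (-0.8669, -0.4985)
  (0,1): δ = 111.64°  ·
  (0,2): δ = 76.24°  ·
  (0,3): δ = 38.00°  ✓
  (0,4): δ = 41.07°  ✓
  (0,5): δ = 111.81°  ·
  (1,2): δ = 144.60°  ·
  (1,3): δ = 106.37°  ·
  (1,4): δ = 27.30°  ✓
  (1,5): δ = 43.44°  ✓
  (2,3): δ = 141.77°  ·
  (2,4): δ = 62.70°  ✓
  (2,5): δ = 8.04°  ✓
  (3,4): δ = 100.93°  ·
  (3,5): δ = 30.19°  ✓
  (4,5): δ = 109.26°  ·
antipodal pairs: 7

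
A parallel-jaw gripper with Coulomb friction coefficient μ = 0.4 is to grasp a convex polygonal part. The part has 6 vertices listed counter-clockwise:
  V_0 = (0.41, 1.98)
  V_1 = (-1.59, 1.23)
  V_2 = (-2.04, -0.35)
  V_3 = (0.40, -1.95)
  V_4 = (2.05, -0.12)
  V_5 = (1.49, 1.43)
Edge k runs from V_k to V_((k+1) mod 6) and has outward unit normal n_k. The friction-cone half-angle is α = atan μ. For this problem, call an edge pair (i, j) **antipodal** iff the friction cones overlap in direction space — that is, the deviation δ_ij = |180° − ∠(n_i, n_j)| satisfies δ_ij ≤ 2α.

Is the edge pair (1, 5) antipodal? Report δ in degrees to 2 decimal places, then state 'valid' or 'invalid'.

δ = 78.91°, invalid

α = atan 0.4 = 21.80°;  2α = 43.60°
edge 1: e_1 = (-0.45, -1.58);  n_1 = (-0.9618, +0.2739)
edge 5: e_5 = (-1.08, +0.55);  n_5 = (+0.4538, +0.8911)
∠(n_1, n_5) = 101.09°
δ = |180° − 101.09°| = 78.91°
78.91° > 2α = 43.60°  →  invalid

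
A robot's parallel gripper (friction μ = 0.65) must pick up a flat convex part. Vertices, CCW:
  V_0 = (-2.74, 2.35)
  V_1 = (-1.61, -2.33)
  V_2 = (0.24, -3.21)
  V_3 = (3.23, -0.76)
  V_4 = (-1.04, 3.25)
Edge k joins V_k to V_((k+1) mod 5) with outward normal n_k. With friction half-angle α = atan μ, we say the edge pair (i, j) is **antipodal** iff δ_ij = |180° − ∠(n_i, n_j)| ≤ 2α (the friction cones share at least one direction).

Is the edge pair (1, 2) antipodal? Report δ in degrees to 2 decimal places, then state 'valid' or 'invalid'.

δ = 115.23°, invalid

α = atan 0.65 = 33.02°;  2α = 66.05°
edge 1: e_1 = (+1.85, -0.88);  n_1 = (-0.4296, -0.9030)
edge 2: e_2 = (+2.99, +2.45);  n_2 = (+0.6338, -0.7735)
∠(n_1, n_2) = 64.77°
δ = |180° − 64.77°| = 115.23°
115.23° > 2α = 66.05°  →  invalid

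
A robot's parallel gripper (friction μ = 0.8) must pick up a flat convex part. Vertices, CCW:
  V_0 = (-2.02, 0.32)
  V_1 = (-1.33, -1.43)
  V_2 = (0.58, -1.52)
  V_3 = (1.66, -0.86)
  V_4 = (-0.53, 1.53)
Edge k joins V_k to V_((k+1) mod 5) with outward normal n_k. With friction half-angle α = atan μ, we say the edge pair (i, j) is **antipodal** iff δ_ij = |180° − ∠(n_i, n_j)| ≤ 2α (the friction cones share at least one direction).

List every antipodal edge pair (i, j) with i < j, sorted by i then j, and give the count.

count = 4; pairs: (0,3), (1,3), (1,4), (2,4)

α = atan 0.8 = 38.66°;  2α = 77.32°
n_0 = (-0.9303, -0.3668)
n_1 = (-0.0471, -0.9989)
n_2 = (+0.5215, -0.8533)
n_3 = (+0.7373, +0.6756)
n_4 = (-0.6304, +0.7763)
  (0,1): δ = 114.22°  ·
  (0,2): δ = 80.09°  ·
  (0,3): δ = 20.98°  ✓
  (0,4): δ = 107.56°  ·
  (1,2): δ = 145.87°  ·
  (1,3): δ = 44.80°  ✓
  (1,4): δ = 41.78°  ✓
  (2,3): δ = 78.93°  ·
  (2,4): δ = 7.65°  ✓
  (3,4): δ = 93.42°  ·
antipodal pairs: 4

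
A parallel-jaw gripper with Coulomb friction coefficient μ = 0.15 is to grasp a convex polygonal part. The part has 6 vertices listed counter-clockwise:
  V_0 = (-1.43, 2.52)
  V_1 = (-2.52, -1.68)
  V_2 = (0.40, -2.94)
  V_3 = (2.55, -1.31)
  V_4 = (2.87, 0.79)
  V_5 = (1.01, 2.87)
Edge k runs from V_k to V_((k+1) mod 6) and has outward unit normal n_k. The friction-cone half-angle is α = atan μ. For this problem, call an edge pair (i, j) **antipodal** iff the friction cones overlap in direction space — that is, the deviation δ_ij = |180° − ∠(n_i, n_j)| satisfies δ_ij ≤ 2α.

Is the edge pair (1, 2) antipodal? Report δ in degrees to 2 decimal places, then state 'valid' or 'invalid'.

δ = 119.49°, invalid

α = atan 0.15 = 8.53°;  2α = 17.06°
edge 1: e_1 = (+2.92, -1.26);  n_1 = (-0.3962, -0.9182)
edge 2: e_2 = (+2.15, +1.63);  n_2 = (+0.6041, -0.7969)
∠(n_1, n_2) = 60.51°
δ = |180° − 60.51°| = 119.49°
119.49° > 2α = 17.06°  →  invalid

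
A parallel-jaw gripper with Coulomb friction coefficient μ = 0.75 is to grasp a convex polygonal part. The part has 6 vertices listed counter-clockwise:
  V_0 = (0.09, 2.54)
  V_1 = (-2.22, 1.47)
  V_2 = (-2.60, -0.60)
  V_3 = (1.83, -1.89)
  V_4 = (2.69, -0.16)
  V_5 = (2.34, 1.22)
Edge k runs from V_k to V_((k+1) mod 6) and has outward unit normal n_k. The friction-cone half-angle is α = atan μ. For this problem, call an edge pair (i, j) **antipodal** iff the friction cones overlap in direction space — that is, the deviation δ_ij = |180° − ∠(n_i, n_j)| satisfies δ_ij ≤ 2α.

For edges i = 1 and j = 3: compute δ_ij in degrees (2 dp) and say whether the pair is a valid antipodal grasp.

α = atan 0.75 = 36.87°;  2α = 73.74°
edge 1: e_1 = (-0.38, -2.07);  n_1 = (-0.9836, +0.1806)
edge 3: e_3 = (+0.86, +1.73);  n_3 = (+0.8955, -0.4451)
∠(n_1, n_3) = 163.97°
δ = |180° − 163.97°| = 16.03°
16.03° ≤ 2α = 73.74°  →  valid

δ = 16.03°, valid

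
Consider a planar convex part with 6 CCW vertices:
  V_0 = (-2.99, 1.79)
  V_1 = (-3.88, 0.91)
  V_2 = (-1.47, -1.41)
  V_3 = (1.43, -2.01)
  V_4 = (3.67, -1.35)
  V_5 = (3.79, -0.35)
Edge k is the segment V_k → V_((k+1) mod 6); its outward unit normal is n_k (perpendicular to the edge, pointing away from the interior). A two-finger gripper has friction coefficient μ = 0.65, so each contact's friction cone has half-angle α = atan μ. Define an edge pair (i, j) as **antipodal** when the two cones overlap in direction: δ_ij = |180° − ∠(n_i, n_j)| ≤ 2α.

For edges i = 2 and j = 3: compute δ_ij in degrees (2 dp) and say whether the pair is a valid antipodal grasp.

δ = 151.89°, invalid

α = atan 0.65 = 33.02°;  2α = 66.05°
edge 2: e_2 = (+2.90, -0.60);  n_2 = (-0.2026, -0.9793)
edge 3: e_3 = (+2.24, +0.66);  n_3 = (+0.2826, -0.9592)
∠(n_2, n_3) = 28.11°
δ = |180° − 28.11°| = 151.89°
151.89° > 2α = 66.05°  →  invalid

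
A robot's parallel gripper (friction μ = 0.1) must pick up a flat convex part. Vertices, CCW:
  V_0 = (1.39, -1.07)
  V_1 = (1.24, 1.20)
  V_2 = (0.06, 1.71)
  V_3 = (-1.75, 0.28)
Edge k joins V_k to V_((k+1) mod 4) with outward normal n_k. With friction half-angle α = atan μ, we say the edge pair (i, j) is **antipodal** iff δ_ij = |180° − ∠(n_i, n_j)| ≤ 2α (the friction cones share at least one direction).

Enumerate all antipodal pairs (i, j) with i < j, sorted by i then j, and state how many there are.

α = atan 0.1 = 5.71°;  2α = 11.42°
n_0 = (+0.9978, +0.0659)
n_1 = (+0.3967, +0.9179)
n_2 = (-0.6199, +0.7847)
n_3 = (-0.3950, -0.9187)
  (0,1): δ = 117.15°  ·
  (0,2): δ = 55.47°  ·
  (0,3): δ = 62.95°  ·
  (1,2): δ = 118.32°  ·
  (1,3): δ = 0.11°  ✓
  (2,3): δ = 61.58°  ·
antipodal pairs: 1

count = 1; pairs: (1,3)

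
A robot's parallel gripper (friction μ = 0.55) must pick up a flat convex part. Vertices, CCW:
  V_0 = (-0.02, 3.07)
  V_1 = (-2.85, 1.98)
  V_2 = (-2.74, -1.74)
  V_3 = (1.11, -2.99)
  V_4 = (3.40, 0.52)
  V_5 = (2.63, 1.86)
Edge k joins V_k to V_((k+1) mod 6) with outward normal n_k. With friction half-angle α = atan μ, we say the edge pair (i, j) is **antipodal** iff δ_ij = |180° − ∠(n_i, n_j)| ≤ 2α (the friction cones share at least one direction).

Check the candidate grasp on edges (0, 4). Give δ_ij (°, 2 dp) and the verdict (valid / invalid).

α = atan 0.55 = 28.81°;  2α = 57.62°
edge 0: e_0 = (-2.83, -1.09);  n_0 = (-0.3594, +0.9332)
edge 4: e_4 = (-0.77, +1.34);  n_4 = (+0.8670, +0.4982)
∠(n_0, n_4) = 81.18°
δ = |180° − 81.18°| = 98.82°
98.82° > 2α = 57.62°  →  invalid

δ = 98.82°, invalid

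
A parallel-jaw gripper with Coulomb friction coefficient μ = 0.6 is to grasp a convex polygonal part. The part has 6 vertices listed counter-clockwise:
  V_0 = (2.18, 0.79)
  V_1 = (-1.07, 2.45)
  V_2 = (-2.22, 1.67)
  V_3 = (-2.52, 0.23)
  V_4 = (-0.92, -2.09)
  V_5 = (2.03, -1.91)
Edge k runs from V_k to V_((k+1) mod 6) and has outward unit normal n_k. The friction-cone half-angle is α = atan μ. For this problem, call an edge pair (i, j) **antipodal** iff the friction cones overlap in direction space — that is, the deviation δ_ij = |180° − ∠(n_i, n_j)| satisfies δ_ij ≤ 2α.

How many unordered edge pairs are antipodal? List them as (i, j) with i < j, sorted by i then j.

α = atan 0.6 = 30.96°;  2α = 61.93°
n_0 = (+0.4549, +0.8906)
n_1 = (-0.5613, +0.8276)
n_2 = (-0.9790, +0.2040)
n_3 = (-0.8232, -0.5677)
n_4 = (+0.0609, -0.9981)
n_5 = (+0.9985, -0.0555)
  (0,1): δ = 118.80°  ·
  (0,2): δ = 74.71°  ·
  (0,3): δ = 28.35°  ✓
  (0,4): δ = 30.55°  ✓
  (0,5): δ = 113.88°  ·
  (1,2): δ = 135.92°  ·
  (1,3): δ = 89.56°  ·
  (1,4): δ = 30.66°  ✓
  (1,5): δ = 52.67°  ✓
  (2,3): δ = 133.64°  ·
  (2,4): δ = 74.74°  ·
  (2,5): δ = 8.59°  ✓
  (3,4): δ = 121.10°  ·
  (3,5): δ = 37.77°  ✓
  (4,5): δ = 96.67°  ·
antipodal pairs: 6

count = 6; pairs: (0,3), (0,4), (1,4), (1,5), (2,5), (3,5)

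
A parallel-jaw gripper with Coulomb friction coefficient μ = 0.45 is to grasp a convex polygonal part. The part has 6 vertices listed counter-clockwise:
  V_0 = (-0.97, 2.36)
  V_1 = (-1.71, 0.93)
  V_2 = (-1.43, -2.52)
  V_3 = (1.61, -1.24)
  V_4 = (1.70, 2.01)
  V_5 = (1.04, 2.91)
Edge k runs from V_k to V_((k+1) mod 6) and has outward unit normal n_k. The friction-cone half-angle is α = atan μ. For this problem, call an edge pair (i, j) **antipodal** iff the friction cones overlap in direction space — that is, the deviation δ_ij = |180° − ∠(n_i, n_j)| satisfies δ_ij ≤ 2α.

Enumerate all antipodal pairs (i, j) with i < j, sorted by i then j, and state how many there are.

α = atan 0.45 = 24.23°;  2α = 48.46°
n_0 = (-0.8881, +0.4596)
n_1 = (-0.9967, -0.0809)
n_2 = (+0.3881, -0.9216)
n_3 = (+0.9996, -0.0277)
n_4 = (+0.8064, +0.5914)
n_5 = (-0.2639, +0.9645)
  (0,1): δ = 148.00°  ·
  (0,2): δ = 39.81°  ✓
  (0,3): δ = 25.77°  ✓
  (0,4): δ = 63.61°  ·
  (0,5): δ = 132.66°  ·
  (1,2): δ = 71.81°  ·
  (1,3): δ = 6.23°  ✓
  (1,4): δ = 31.61°  ✓
  (1,5): δ = 100.66°  ·
  (2,3): δ = 114.42°  ·
  (2,4): δ = 76.58°  ·
  (2,5): δ = 7.53°  ✓
  (3,4): δ = 142.16°  ·
  (3,5): δ = 73.11°  ·
  (4,5): δ = 110.95°  ·
antipodal pairs: 5

count = 5; pairs: (0,2), (0,3), (1,3), (1,4), (2,5)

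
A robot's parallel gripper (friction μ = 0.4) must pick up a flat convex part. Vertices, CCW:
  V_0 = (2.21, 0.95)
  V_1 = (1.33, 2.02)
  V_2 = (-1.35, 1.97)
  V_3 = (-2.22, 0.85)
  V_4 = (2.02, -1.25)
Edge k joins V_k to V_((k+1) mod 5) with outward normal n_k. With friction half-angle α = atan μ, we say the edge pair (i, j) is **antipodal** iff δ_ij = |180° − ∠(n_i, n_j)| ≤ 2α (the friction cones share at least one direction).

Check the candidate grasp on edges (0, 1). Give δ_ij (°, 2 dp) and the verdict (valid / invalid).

α = atan 0.4 = 21.80°;  2α = 43.60°
edge 0: e_0 = (-0.88, +1.07);  n_0 = (+0.7723, +0.6352)
edge 1: e_1 = (-2.68, -0.05);  n_1 = (-0.0187, +0.9998)
∠(n_0, n_1) = 51.63°
δ = |180° − 51.63°| = 128.37°
128.37° > 2α = 43.60°  →  invalid

δ = 128.37°, invalid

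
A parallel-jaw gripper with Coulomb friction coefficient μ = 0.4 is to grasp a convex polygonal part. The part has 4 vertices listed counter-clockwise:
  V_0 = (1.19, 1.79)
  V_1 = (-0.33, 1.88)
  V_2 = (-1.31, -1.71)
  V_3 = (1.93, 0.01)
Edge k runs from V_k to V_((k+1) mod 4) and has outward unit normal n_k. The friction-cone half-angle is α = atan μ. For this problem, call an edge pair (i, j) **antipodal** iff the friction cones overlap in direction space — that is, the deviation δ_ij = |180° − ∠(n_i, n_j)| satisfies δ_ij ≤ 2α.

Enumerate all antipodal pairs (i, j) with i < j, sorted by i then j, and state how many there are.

count = 2; pairs: (0,2), (1,3)

α = atan 0.4 = 21.80°;  2α = 43.60°
n_0 = (+0.0591, +0.9983)
n_1 = (-0.9647, +0.2633)
n_2 = (+0.4689, -0.8833)
n_3 = (+0.9234, +0.3839)
  (0,1): δ = 101.88°  ·
  (0,2): δ = 31.35°  ✓
  (0,3): δ = 115.96°  ·
  (1,2): δ = 46.77°  ·
  (1,3): δ = 37.84°  ✓
  (2,3): δ = 95.39°  ·
antipodal pairs: 2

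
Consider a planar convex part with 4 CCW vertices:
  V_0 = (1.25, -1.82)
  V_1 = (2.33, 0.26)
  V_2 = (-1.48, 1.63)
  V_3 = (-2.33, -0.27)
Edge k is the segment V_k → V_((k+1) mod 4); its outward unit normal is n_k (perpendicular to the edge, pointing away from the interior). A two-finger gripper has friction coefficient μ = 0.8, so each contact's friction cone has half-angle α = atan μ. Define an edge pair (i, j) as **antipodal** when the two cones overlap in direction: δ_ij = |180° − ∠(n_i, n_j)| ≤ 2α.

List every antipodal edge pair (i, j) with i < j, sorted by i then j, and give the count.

α = atan 0.8 = 38.66°;  2α = 77.32°
n_0 = (+0.8875, -0.4608)
n_1 = (+0.3384, +0.9410)
n_2 = (-0.9128, +0.4084)
n_3 = (-0.3973, -0.9177)
  (0,1): δ = 82.34°  ·
  (0,2): δ = 3.34°  ✓
  (0,3): δ = 94.03°  ·
  (1,2): δ = 94.32°  ·
  (1,3): δ = 3.63°  ✓
  (2,3): δ = 89.31°  ·
antipodal pairs: 2

count = 2; pairs: (0,2), (1,3)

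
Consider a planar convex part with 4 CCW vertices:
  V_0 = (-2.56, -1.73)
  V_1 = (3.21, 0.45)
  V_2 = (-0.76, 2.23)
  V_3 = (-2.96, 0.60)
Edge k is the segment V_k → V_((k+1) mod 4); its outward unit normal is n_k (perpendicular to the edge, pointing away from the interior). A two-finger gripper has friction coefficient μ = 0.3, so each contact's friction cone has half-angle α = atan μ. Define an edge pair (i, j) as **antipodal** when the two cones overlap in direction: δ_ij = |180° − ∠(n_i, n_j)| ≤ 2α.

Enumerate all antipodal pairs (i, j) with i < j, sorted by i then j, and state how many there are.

α = atan 0.3 = 16.70°;  2α = 33.40°
n_0 = (+0.3534, -0.9355)
n_1 = (+0.4091, +0.9125)
n_2 = (-0.5953, +0.8035)
n_3 = (-0.9856, -0.1692)
  (0,1): δ = 44.85°  ·
  (0,2): δ = 15.84°  ✓
  (0,3): δ = 79.04°  ·
  (1,2): δ = 119.32°  ·
  (1,3): δ = 56.11°  ·
  (2,3): δ = 116.79°  ·
antipodal pairs: 1

count = 1; pairs: (0,2)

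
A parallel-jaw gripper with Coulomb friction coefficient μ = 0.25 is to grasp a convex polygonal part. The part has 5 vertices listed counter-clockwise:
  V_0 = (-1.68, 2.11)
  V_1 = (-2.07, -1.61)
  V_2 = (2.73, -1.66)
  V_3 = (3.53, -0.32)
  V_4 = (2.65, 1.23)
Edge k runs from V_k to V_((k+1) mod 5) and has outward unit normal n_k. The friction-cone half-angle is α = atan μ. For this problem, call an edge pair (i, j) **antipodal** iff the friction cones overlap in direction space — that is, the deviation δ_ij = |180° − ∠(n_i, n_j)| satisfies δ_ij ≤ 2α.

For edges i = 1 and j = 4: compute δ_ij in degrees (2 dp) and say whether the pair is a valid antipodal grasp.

α = atan 0.25 = 14.04°;  2α = 28.07°
edge 1: e_1 = (+4.80, -0.05);  n_1 = (-0.0104, -0.9999)
edge 4: e_4 = (-4.33, +0.88);  n_4 = (+0.1992, +0.9800)
∠(n_1, n_4) = 169.11°
δ = |180° − 169.11°| = 10.89°
10.89° ≤ 2α = 28.07°  →  valid

δ = 10.89°, valid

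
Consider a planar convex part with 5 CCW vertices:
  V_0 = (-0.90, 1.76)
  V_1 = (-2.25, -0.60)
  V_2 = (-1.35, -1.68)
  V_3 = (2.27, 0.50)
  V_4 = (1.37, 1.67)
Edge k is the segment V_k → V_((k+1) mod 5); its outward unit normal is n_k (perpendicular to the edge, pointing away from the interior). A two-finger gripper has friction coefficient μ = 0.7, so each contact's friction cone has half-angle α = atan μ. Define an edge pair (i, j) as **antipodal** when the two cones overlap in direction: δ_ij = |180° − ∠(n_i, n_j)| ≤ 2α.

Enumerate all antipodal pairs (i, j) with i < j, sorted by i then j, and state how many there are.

count = 5; pairs: (0,2), (0,3), (1,3), (1,4), (2,4)

α = atan 0.7 = 34.99°;  2α = 69.98°
n_0 = (-0.8680, +0.4965)
n_1 = (-0.7682, -0.6402)
n_2 = (+0.5159, -0.8567)
n_3 = (+0.7926, +0.6097)
n_4 = (+0.0396, +0.9992)
  (0,1): δ = 110.42°  ·
  (0,2): δ = 29.17°  ✓
  (0,3): δ = 67.34°  ✓
  (0,4): δ = 117.50°  ·
  (1,2): δ = 98.75°  ·
  (1,3): δ = 2.24°  ✓
  (1,4): δ = 47.92°  ✓
  (2,3): δ = 83.49°  ·
  (2,4): δ = 33.33°  ✓
  (3,4): δ = 129.84°  ·
antipodal pairs: 5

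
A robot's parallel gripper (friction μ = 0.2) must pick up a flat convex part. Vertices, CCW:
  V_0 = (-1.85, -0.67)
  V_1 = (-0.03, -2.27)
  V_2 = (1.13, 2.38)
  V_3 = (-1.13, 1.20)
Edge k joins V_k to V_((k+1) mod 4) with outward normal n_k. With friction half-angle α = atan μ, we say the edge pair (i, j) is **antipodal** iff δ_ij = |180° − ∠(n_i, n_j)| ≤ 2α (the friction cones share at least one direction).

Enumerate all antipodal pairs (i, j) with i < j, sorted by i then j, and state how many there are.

α = atan 0.2 = 11.31°;  2α = 22.62°
n_0 = (-0.6603, -0.7510)
n_1 = (+0.9703, -0.2420)
n_2 = (-0.4628, +0.8864)
n_3 = (-0.9332, +0.3593)
  (0,1): δ = 62.69°  ·
  (0,2): δ = 68.89°  ·
  (0,3): δ = 110.26°  ·
  (1,2): δ = 48.42°  ·
  (1,3): δ = 7.05°  ✓
  (2,3): δ = 138.63°  ·
antipodal pairs: 1

count = 1; pairs: (1,3)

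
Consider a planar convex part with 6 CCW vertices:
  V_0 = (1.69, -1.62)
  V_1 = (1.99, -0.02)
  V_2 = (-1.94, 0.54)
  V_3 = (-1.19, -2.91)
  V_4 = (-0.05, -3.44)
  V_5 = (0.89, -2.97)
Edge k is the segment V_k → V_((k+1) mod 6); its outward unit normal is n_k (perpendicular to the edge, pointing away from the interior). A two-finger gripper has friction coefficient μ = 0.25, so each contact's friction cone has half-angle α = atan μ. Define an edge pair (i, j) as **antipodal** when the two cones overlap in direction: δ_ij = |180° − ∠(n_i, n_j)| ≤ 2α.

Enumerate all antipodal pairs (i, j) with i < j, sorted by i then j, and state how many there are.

α = atan 0.25 = 14.04°;  2α = 28.07°
n_0 = (+0.9829, -0.1843)
n_1 = (+0.1411, +0.9900)
n_2 = (-0.9772, -0.2124)
n_3 = (-0.4216, -0.9068)
n_4 = (+0.4472, -0.8944)
n_5 = (+0.8603, -0.5098)
  (0,1): δ = 87.49°  ·
  (0,2): δ = 22.88°  ✓
  (0,3): δ = 75.69°  ·
  (0,4): δ = 127.18°  ·
  (0,5): δ = 159.97°  ·
  (1,2): δ = 69.63°  ·
  (1,3): δ = 16.82°  ✓
  (1,4): δ = 34.67°  ·
  (1,5): δ = 67.46°  ·
  (2,3): δ = 127.20°  ·
  (2,4): δ = 75.70°  ·
  (2,5): δ = 42.92°  ·
  (3,4): δ = 128.50°  ·
  (3,5): δ = 95.72°  ·
  (4,5): δ = 147.22°  ·
antipodal pairs: 2

count = 2; pairs: (0,2), (1,3)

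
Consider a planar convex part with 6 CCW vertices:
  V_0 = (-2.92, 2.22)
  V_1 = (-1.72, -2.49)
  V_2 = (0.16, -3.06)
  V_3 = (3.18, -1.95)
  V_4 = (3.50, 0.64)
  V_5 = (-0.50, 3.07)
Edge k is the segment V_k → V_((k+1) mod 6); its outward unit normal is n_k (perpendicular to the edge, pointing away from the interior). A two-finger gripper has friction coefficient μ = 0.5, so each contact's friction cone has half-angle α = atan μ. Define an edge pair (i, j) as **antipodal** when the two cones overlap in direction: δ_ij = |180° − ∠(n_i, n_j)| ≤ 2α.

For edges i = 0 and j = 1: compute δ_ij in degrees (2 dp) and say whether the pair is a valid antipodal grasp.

α = atan 0.5 = 26.57°;  2α = 53.13°
edge 0: e_0 = (+1.20, -4.71);  n_0 = (-0.9690, -0.2469)
edge 1: e_1 = (+1.88, -0.57);  n_1 = (-0.2901, -0.9570)
∠(n_0, n_1) = 58.84°
δ = |180° − 58.84°| = 121.16°
121.16° > 2α = 53.13°  →  invalid

δ = 121.16°, invalid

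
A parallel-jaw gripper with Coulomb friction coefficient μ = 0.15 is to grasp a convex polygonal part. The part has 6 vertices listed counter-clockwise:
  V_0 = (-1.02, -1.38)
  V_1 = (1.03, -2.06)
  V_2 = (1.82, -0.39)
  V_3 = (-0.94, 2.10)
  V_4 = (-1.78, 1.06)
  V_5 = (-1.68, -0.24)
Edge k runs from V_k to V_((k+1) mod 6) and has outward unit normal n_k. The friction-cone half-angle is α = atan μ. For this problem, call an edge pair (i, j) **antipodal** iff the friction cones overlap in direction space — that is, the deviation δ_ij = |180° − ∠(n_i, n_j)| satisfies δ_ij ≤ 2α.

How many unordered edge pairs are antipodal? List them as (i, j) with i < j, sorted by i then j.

count = 1; pairs: (1,3)

α = atan 0.15 = 8.53°;  2α = 17.06°
n_0 = (-0.3148, -0.9491)
n_1 = (+0.9040, -0.4276)
n_2 = (+0.6699, +0.7425)
n_3 = (-0.7779, +0.6283)
n_4 = (-0.9971, -0.0767)
n_5 = (-0.8654, -0.5010)
  (0,1): δ = 96.97°  ·
  (0,2): δ = 23.70°  ·
  (0,3): δ = 69.42°  ·
  (0,4): δ = 112.75°  ·
  (0,5): δ = 138.42°  ·
  (1,2): δ = 106.74°  ·
  (1,3): δ = 13.61°  ✓
  (1,4): δ = 29.72°  ·
  (1,5): δ = 55.39°  ·
  (2,3): δ = 86.87°  ·
  (2,4): δ = 43.55°  ·
  (2,5): δ = 17.88°  ·
  (3,4): δ = 136.67°  ·
  (3,5): δ = 111.00°  ·
  (4,5): δ = 154.33°  ·
antipodal pairs: 1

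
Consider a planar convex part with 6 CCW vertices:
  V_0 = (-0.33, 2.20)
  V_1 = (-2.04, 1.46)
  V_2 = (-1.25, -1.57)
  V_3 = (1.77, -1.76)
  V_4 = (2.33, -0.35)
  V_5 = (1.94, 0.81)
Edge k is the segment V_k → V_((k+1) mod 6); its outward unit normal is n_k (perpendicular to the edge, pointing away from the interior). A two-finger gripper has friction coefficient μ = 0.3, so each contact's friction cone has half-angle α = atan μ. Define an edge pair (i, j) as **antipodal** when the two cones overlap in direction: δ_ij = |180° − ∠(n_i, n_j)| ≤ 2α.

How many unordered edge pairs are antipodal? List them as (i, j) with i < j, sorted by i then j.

α = atan 0.3 = 16.70°;  2α = 33.40°
n_0 = (-0.3972, +0.9178)
n_1 = (-0.9677, -0.2523)
n_2 = (-0.0628, -0.9980)
n_3 = (+0.9294, -0.3691)
n_4 = (+0.9479, +0.3187)
n_5 = (+0.5222, +0.8528)
  (0,1): δ = 98.79°  ·
  (0,2): δ = 27.00°  ✓
  (0,3): δ = 44.94°  ·
  (0,4): δ = 85.18°  ·
  (0,5): δ = 125.12°  ·
  (1,2): δ = 108.21°  ·
  (1,3): δ = 36.27°  ·
  (1,4): δ = 3.97°  ✓
  (1,5): δ = 43.91°  ·
  (2,3): δ = 108.06°  ·
  (2,4): δ = 67.82°  ·
  (2,5): δ = 27.88°  ✓
  (3,4): δ = 139.76°  ·
  (3,5): δ = 99.82°  ·
  (4,5): δ = 140.06°  ·
antipodal pairs: 3

count = 3; pairs: (0,2), (1,4), (2,5)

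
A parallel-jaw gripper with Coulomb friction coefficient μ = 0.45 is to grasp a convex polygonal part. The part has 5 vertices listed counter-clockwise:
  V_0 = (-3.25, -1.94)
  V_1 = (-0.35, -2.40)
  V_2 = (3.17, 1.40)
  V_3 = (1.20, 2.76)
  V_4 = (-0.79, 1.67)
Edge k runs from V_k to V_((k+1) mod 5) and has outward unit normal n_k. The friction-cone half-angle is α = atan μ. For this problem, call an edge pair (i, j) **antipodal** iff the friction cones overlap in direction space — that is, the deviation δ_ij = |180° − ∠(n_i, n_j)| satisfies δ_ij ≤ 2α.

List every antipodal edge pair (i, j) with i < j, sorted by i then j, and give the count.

α = atan 0.45 = 24.23°;  2α = 48.46°
n_0 = (-0.1567, -0.9877)
n_1 = (+0.7336, -0.6796)
n_2 = (+0.5681, +0.8229)
n_3 = (-0.4804, +0.8771)
n_4 = (-0.8264, +0.5631)
  (0,1): δ = 123.80°  ·
  (0,2): δ = 25.61°  ✓
  (0,3): δ = 37.72°  ✓
  (0,4): δ = 64.74°  ·
  (1,2): δ = 81.81°  ·
  (1,3): δ = 18.48°  ✓
  (1,4): δ = 8.54°  ✓
  (2,3): δ = 116.67°  ·
  (2,4): δ = 89.65°  ·
  (3,4): δ = 152.98°  ·
antipodal pairs: 4

count = 4; pairs: (0,2), (0,3), (1,3), (1,4)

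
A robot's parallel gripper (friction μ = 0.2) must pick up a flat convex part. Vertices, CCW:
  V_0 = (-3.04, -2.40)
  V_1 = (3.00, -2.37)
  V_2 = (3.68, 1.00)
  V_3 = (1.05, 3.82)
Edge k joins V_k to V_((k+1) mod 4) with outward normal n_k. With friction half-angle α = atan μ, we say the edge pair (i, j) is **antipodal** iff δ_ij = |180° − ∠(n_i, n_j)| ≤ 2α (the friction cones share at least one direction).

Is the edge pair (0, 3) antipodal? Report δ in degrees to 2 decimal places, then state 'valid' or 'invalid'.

α = atan 0.2 = 11.31°;  2α = 22.62°
edge 0: e_0 = (+6.04, +0.03);  n_0 = (+0.0050, -1.0000)
edge 3: e_3 = (-4.09, -6.22);  n_3 = (-0.8355, +0.5494)
∠(n_0, n_3) = 123.61°
δ = |180° − 123.61°| = 56.39°
56.39° > 2α = 22.62°  →  invalid

δ = 56.39°, invalid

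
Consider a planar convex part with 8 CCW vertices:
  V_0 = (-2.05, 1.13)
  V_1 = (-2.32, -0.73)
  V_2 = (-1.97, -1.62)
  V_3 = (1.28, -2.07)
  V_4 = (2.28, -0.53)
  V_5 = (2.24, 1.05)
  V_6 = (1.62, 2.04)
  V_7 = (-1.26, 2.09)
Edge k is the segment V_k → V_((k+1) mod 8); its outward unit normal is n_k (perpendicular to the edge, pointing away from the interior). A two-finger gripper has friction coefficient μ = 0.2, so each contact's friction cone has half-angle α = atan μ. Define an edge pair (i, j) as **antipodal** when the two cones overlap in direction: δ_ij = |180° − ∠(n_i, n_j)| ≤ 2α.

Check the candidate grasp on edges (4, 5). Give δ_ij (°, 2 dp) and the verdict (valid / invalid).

α = atan 0.2 = 11.31°;  2α = 22.62°
edge 4: e_4 = (-0.04, +1.58);  n_4 = (+0.9997, +0.0253)
edge 5: e_5 = (-0.62, +0.99);  n_5 = (+0.8475, +0.5308)
∠(n_4, n_5) = 30.61°
δ = |180° − 30.61°| = 149.39°
149.39° > 2α = 22.62°  →  invalid

δ = 149.39°, invalid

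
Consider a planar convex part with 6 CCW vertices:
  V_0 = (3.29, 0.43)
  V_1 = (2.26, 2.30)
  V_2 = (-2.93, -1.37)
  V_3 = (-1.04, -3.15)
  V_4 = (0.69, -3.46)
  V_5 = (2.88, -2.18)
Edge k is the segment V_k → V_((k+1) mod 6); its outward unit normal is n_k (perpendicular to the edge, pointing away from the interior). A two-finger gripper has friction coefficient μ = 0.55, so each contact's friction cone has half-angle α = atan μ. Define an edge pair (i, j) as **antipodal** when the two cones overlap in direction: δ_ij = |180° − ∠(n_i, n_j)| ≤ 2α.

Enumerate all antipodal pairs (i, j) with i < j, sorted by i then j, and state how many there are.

α = atan 0.55 = 28.81°;  2α = 57.62°
n_0 = (+0.8759, +0.4825)
n_1 = (-0.5774, +0.8165)
n_2 = (-0.6856, -0.7280)
n_3 = (-0.1764, -0.9843)
n_4 = (+0.5046, -0.8633)
n_5 = (+0.9879, -0.1552)
  (0,1): δ = 83.58°  ·
  (0,2): δ = 17.87°  ✓
  (0,3): δ = 50.99°  ✓
  (0,4): δ = 91.46°  ·
  (0,5): δ = 142.23°  ·
  (1,2): δ = 78.55°  ·
  (1,3): δ = 45.42°  ✓
  (1,4): δ = 4.96°  ✓
  (1,5): δ = 45.81°  ✓
  (2,3): δ = 146.88°  ·
  (2,4): δ = 106.41°  ·
  (2,5): δ = 55.64°  ✓
  (3,4): δ = 139.54°  ·
  (3,5): δ = 88.77°  ·
  (4,5): δ = 129.23°  ·
antipodal pairs: 6

count = 6; pairs: (0,2), (0,3), (1,3), (1,4), (1,5), (2,5)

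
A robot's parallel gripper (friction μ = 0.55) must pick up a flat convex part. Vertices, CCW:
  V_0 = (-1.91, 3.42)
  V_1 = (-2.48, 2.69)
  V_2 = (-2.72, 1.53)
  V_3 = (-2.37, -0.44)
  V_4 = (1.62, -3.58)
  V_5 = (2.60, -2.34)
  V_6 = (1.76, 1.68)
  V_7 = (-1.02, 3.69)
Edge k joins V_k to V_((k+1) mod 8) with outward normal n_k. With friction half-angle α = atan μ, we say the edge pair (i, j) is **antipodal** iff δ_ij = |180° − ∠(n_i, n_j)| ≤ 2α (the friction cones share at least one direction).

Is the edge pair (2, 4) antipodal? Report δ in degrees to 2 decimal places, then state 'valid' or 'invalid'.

α = atan 0.55 = 28.81°;  2α = 57.62°
edge 2: e_2 = (+0.35, -1.97);  n_2 = (-0.9846, -0.1749)
edge 4: e_4 = (+0.98, +1.24);  n_4 = (+0.7846, -0.6201)
∠(n_2, n_4) = 131.61°
δ = |180° − 131.61°| = 48.39°
48.39° ≤ 2α = 57.62°  →  valid

δ = 48.39°, valid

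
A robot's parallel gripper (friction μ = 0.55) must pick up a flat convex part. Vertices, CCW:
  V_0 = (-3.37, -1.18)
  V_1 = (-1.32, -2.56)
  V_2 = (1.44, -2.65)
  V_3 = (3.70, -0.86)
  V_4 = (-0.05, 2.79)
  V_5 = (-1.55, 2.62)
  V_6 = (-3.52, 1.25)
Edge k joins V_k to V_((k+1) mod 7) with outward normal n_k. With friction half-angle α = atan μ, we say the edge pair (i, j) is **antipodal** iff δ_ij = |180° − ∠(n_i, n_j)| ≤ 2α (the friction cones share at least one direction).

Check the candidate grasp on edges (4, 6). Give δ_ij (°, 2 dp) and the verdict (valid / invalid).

α = atan 0.55 = 28.81°;  2α = 57.62°
edge 4: e_4 = (-1.50, -0.17);  n_4 = (-0.1126, +0.9936)
edge 6: e_6 = (+0.15, -2.43);  n_6 = (-0.9981, -0.0616)
∠(n_4, n_6) = 87.07°
δ = |180° − 87.07°| = 92.93°
92.93° > 2α = 57.62°  →  invalid

δ = 92.93°, invalid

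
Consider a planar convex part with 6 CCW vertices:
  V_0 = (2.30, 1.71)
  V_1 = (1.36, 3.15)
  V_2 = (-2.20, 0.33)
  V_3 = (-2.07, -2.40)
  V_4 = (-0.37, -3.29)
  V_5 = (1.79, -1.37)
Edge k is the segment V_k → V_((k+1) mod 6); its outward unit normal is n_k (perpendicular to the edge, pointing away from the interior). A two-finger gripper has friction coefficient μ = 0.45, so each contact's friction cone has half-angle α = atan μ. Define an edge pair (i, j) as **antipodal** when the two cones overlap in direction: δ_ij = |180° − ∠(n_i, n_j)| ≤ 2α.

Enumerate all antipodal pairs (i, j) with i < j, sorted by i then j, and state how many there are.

α = atan 0.45 = 24.23°;  2α = 48.46°
n_0 = (+0.8374, +0.5466)
n_1 = (-0.6209, +0.7839)
n_2 = (-0.9989, -0.0476)
n_3 = (-0.4638, -0.8859)
n_4 = (+0.6644, -0.7474)
n_5 = (+0.9866, -0.1634)
  (0,1): δ = 84.75°  ·
  (0,2): δ = 30.41°  ✓
  (0,3): δ = 29.23°  ✓
  (0,4): δ = 98.50°  ·
  (0,5): δ = 137.46°  ·
  (1,2): δ = 125.66°  ·
  (1,3): δ = 66.02°  ·
  (1,4): δ = 3.25°  ✓
  (1,5): δ = 42.21°  ✓
  (2,3): δ = 120.36°  ·
  (2,4): δ = 51.09°  ·
  (2,5): δ = 12.13°  ✓
  (3,4): δ = 110.73°  ·
  (3,5): δ = 71.77°  ·
  (4,5): δ = 141.04°  ·
antipodal pairs: 5

count = 5; pairs: (0,2), (0,3), (1,4), (1,5), (2,5)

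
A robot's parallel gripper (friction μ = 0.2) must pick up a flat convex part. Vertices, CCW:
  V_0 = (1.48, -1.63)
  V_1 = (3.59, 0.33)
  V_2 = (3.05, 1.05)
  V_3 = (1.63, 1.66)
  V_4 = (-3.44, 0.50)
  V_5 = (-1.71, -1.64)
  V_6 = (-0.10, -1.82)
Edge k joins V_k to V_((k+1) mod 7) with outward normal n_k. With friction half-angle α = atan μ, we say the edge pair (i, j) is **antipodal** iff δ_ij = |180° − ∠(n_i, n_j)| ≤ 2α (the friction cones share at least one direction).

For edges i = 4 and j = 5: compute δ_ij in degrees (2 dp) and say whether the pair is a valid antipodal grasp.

δ = 135.33°, invalid

α = atan 0.2 = 11.31°;  2α = 22.62°
edge 4: e_4 = (+1.73, -2.14);  n_4 = (-0.7777, -0.6287)
edge 5: e_5 = (+1.61, -0.18);  n_5 = (-0.1111, -0.9938)
∠(n_4, n_5) = 44.67°
δ = |180° − 44.67°| = 135.33°
135.33° > 2α = 22.62°  →  invalid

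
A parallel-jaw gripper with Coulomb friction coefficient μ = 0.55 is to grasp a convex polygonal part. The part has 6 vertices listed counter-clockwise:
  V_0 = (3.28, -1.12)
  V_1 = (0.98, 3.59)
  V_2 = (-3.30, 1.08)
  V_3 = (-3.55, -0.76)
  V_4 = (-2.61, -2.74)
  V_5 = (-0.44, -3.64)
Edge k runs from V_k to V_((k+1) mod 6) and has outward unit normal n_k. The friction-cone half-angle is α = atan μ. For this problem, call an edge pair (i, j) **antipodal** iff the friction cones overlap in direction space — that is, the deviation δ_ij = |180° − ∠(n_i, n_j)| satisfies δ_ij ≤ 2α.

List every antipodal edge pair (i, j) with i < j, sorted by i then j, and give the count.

count = 6; pairs: (0,2), (0,3), (0,4), (1,4), (1,5), (2,5)

α = atan 0.55 = 28.81°;  2α = 57.62°
n_0 = (+0.8986, +0.4388)
n_1 = (-0.5059, +0.8626)
n_2 = (-0.9909, +0.1346)
n_3 = (-0.9034, -0.4289)
n_4 = (-0.3831, -0.9237)
n_5 = (+0.5608, -0.8279)
  (0,1): δ = 85.64°  ·
  (0,2): δ = 33.76°  ✓
  (0,3): δ = 0.63°  ✓
  (0,4): δ = 41.45°  ✓
  (0,5): δ = 98.09°  ·
  (1,2): δ = 128.13°  ·
  (1,3): δ = 94.99°  ·
  (1,4): δ = 52.92°  ✓
  (1,5): δ = 3.73°  ✓
  (2,3): δ = 146.87°  ·
  (2,4): δ = 104.79°  ·
  (2,5): δ = 48.15°  ✓
  (3,4): δ = 137.92°  ·
  (3,5): δ = 81.28°  ·
  (4,5): δ = 123.36°  ·
antipodal pairs: 6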